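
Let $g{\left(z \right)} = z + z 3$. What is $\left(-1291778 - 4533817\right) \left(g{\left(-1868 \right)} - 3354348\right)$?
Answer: $19584601782900$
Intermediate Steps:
$g{\left(z \right)} = 4 z$ ($g{\left(z \right)} = z + 3 z = 4 z$)
$\left(-1291778 - 4533817\right) \left(g{\left(-1868 \right)} - 3354348\right) = \left(-1291778 - 4533817\right) \left(4 \left(-1868\right) - 3354348\right) = - 5825595 \left(-7472 - 3354348\right) = \left(-5825595\right) \left(-3361820\right) = 19584601782900$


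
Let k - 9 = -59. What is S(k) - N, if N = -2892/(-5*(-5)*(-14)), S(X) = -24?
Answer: -5646/175 ≈ -32.263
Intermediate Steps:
k = -50 (k = 9 - 59 = -50)
N = 1446/175 (N = -2892/(25*(-14)) = -2892/(-350) = -2892*(-1/350) = 1446/175 ≈ 8.2629)
S(k) - N = -24 - 1*1446/175 = -24 - 1446/175 = -5646/175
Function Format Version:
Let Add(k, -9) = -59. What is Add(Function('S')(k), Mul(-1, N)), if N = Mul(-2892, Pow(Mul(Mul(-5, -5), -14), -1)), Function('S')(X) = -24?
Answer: Rational(-5646, 175) ≈ -32.263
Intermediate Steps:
k = -50 (k = Add(9, -59) = -50)
N = Rational(1446, 175) (N = Mul(-2892, Pow(Mul(25, -14), -1)) = Mul(-2892, Pow(-350, -1)) = Mul(-2892, Rational(-1, 350)) = Rational(1446, 175) ≈ 8.2629)
Add(Function('S')(k), Mul(-1, N)) = Add(-24, Mul(-1, Rational(1446, 175))) = Add(-24, Rational(-1446, 175)) = Rational(-5646, 175)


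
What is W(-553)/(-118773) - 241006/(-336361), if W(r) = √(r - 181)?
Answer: 241006/336361 - I*√734/118773 ≈ 0.71651 - 0.0002281*I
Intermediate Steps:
W(r) = √(-181 + r)
W(-553)/(-118773) - 241006/(-336361) = √(-181 - 553)/(-118773) - 241006/(-336361) = √(-734)*(-1/118773) - 241006*(-1/336361) = (I*√734)*(-1/118773) + 241006/336361 = -I*√734/118773 + 241006/336361 = 241006/336361 - I*√734/118773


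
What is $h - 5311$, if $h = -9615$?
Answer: $-14926$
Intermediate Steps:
$h - 5311 = -9615 - 5311 = -14926$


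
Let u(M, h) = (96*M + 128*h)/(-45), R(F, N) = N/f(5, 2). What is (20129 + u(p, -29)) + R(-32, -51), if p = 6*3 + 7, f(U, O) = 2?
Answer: 1811939/90 ≈ 20133.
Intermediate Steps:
R(F, N) = N/2
p = 25 (p = 18 + 7 = 25)
u(M, h) = -128*h/45 - 32*M/15 (u(M, h) = (96*M + 128*h)*(-1/45) = -128*h/45 - 32*M/15)
(20129 + u(p, -29)) + R(-32, -51) = (20129 + (-128/45*(-29) - 32/15*25)) + (½)*(-51) = (20129 + (3712/45 - 160/3)) - 51/2 = (20129 + 1312/45) - 51/2 = 907117/45 - 51/2 = 1811939/90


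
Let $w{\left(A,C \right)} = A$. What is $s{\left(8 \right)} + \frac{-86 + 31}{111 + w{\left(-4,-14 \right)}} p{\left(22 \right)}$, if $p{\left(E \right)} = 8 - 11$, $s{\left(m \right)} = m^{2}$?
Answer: $\frac{7013}{107} \approx 65.542$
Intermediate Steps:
$p{\left(E \right)} = -3$
$s{\left(8 \right)} + \frac{-86 + 31}{111 + w{\left(-4,-14 \right)}} p{\left(22 \right)} = 8^{2} + \frac{-86 + 31}{111 - 4} \left(-3\right) = 64 + - \frac{55}{107} \left(-3\right) = 64 + \left(-55\right) \frac{1}{107} \left(-3\right) = 64 - - \frac{165}{107} = 64 + \frac{165}{107} = \frac{7013}{107}$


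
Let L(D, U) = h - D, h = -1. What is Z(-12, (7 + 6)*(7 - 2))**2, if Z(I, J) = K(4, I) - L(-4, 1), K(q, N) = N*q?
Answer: 2601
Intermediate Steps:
L(D, U) = -1 - D
Z(I, J) = -3 + 4*I (Z(I, J) = I*4 - (-1 - 1*(-4)) = 4*I - (-1 + 4) = 4*I - 1*3 = 4*I - 3 = -3 + 4*I)
Z(-12, (7 + 6)*(7 - 2))**2 = (-3 + 4*(-12))**2 = (-3 - 48)**2 = (-51)**2 = 2601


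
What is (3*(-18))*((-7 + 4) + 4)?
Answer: -54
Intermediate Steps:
(3*(-18))*((-7 + 4) + 4) = -54*(-3 + 4) = -54*1 = -54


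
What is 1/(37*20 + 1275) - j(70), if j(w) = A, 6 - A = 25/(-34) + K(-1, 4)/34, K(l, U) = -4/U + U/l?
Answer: -235738/34255 ≈ -6.8819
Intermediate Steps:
A = 117/17 (A = 6 - (25/(-34) + (-4/4 + 4/(-1))/34) = 6 - (25*(-1/34) + (-4*¼ + 4*(-1))*(1/34)) = 6 - (-25/34 + (-1 - 4)*(1/34)) = 6 - (-25/34 - 5*1/34) = 6 - (-25/34 - 5/34) = 6 - 1*(-15/17) = 6 + 15/17 = 117/17 ≈ 6.8824)
j(w) = 117/17
1/(37*20 + 1275) - j(70) = 1/(37*20 + 1275) - 1*117/17 = 1/(740 + 1275) - 117/17 = 1/2015 - 117/17 = -235738/34255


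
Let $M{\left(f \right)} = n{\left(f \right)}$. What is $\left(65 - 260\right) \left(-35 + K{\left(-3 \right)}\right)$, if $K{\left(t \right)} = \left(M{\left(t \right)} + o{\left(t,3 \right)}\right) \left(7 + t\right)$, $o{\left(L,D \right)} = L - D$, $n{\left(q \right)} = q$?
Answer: $13845$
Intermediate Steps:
$M{\left(f \right)} = f$
$K{\left(t \right)} = \left(-3 + 2 t\right) \left(7 + t\right)$ ($K{\left(t \right)} = \left(t + \left(t - 3\right)\right) \left(7 + t\right) = \left(t + \left(-3 + t\right)\right) \left(7 + t\right) = \left(-3 + 2 t\right) \left(7 + t\right)$)
$\left(65 - 260\right) \left(-35 + K{\left(-3 \right)}\right) = \left(65 - 260\right) \left(-35 + \left(-21 + 2 \left(-3\right)^{2} + 11 \left(-3\right)\right)\right) = - 195 \left(-35 - 36\right) = \left(-195\right) \left(-71\right) = 13845$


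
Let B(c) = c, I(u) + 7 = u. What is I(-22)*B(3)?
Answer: -87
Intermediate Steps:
I(u) = -7 + u
I(-22)*B(3) = (-7 - 22)*3 = -29*3 = -87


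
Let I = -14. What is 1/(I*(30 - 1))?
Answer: -1/406 ≈ -0.0024631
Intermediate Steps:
1/(I*(30 - 1)) = 1/(-14*(30 - 1)) = 1/(-14*29) = 1/(-406) = -1/406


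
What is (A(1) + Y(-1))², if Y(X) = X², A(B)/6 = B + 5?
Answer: 1369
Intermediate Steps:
A(B) = 30 + 6*B (A(B) = 6*(B + 5) = 6*(5 + B) = 30 + 6*B)
(A(1) + Y(-1))² = ((30 + 6*1) + (-1)²)² = ((30 + 6) + 1)² = (36 + 1)² = 37² = 1369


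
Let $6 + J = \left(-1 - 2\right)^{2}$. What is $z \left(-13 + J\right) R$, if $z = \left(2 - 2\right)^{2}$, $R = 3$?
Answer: $0$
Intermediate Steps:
$z = 0$ ($z = 0^{2} = 0$)
$J = 3$ ($J = -6 + \left(-1 - 2\right)^{2} = -6 + \left(-3\right)^{2} = -6 + 9 = 3$)
$z \left(-13 + J\right) R = 0 \left(-13 + 3\right) 3 = 0 \left(-10\right) 3 = 0 \cdot 3 = 0$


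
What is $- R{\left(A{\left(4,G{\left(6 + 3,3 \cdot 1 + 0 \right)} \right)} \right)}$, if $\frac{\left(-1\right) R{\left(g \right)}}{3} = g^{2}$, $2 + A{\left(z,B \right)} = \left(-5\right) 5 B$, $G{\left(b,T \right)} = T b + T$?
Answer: $1696512$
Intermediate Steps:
$G{\left(b,T \right)} = T + T b$
$A{\left(z,B \right)} = -2 - 25 B$ ($A{\left(z,B \right)} = -2 + \left(-5\right) 5 B = -2 - 25 B$)
$R{\left(g \right)} = - 3 g^{2}$
$- R{\left(A{\left(4,G{\left(6 + 3,3 \cdot 1 + 0 \right)} \right)} \right)} = - \left(-3\right) \left(-2 - 25 \left(3 \cdot 1 + 0\right) \left(1 + \left(6 + 3\right)\right)\right)^{2} = - \left(-3\right) \left(-2 - 25 \left(3 + 0\right) \left(1 + 9\right)\right)^{2} = - \left(-3\right) \left(-2 - 25 \cdot 3 \cdot 10\right)^{2} = - \left(-3\right) \left(-2 - 750\right)^{2} = - \left(-3\right) \left(-752\right)^{2} = - \left(-3\right) 565504 = \left(-1\right) \left(-1696512\right) = 1696512$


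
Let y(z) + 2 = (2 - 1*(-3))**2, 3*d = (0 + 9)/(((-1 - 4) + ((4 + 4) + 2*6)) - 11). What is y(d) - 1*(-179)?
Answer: 202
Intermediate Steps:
d = 3/4 (d = ((0 + 9)/(((-1 - 4) + ((4 + 4) + 2*6)) - 11))/3 = (9/((-5 + (8 + 12)) - 11))/3 = (9/((-5 + 20) - 11))/3 = (9/(15 - 11))/3 = (9/4)/3 = (9*(1/4))/3 = (1/3)*(9/4) = 3/4 ≈ 0.75000)
y(z) = 23 (y(z) = -2 + (2 - 1*(-3))**2 = -2 + (2 + 3)**2 = -2 + 5**2 = -2 + 25 = 23)
y(d) - 1*(-179) = 23 - 1*(-179) = 23 + 179 = 202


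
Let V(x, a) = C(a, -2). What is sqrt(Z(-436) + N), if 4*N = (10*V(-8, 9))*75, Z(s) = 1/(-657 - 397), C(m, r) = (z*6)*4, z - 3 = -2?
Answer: sqrt(4999120946)/1054 ≈ 67.082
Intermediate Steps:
z = 1 (z = 3 - 2 = 1)
C(m, r) = 24 (C(m, r) = (1*6)*4 = 6*4 = 24)
Z(s) = -1/1054 (Z(s) = 1/(-1054) = -1/1054)
V(x, a) = 24
N = 4500 (N = ((10*24)*75)/4 = (240*75)/4 = (1/4)*18000 = 4500)
sqrt(Z(-436) + N) = sqrt(-1/1054 + 4500) = sqrt(4742999/1054) = sqrt(4999120946)/1054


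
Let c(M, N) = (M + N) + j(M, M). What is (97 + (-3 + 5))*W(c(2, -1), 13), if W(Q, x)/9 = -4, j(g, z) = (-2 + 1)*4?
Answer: -3564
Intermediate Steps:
j(g, z) = -4 (j(g, z) = -1*4 = -4)
c(M, N) = -4 + M + N (c(M, N) = (M + N) - 4 = -4 + M + N)
W(Q, x) = -36 (W(Q, x) = 9*(-4) = -36)
(97 + (-3 + 5))*W(c(2, -1), 13) = (97 + (-3 + 5))*(-36) = (97 + 2)*(-36) = 99*(-36) = -3564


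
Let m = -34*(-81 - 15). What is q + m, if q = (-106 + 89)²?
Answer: 3553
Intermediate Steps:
m = 3264 (m = -34*(-96) = 3264)
q = 289 (q = (-17)² = 289)
q + m = 289 + 3264 = 3553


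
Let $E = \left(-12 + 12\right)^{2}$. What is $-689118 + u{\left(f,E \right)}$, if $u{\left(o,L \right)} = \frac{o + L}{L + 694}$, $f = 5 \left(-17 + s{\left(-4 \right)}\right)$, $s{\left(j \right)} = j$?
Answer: $- \frac{478247997}{694} \approx -6.8912 \cdot 10^{5}$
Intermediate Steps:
$f = -105$ ($f = 5 \left(-17 - 4\right) = 5 \left(-21\right) = -105$)
$E = 0$ ($E = 0^{2} = 0$)
$u{\left(o,L \right)} = \frac{L + o}{694 + L}$
$-689118 + u{\left(f,E \right)} = -689118 + \frac{0 - 105}{694 + 0} = -689118 + \frac{1}{694} \left(-105\right) = -689118 - \frac{105}{694} = - \frac{478247997}{694}$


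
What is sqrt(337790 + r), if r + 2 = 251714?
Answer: sqrt(589502) ≈ 767.79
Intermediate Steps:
r = 251712 (r = -2 + 251714 = 251712)
sqrt(337790 + r) = sqrt(337790 + 251712) = sqrt(589502)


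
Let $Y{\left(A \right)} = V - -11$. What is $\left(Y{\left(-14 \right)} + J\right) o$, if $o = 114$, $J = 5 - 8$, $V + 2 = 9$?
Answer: $1710$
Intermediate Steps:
$V = 7$ ($V = -2 + 9 = 7$)
$J = -3$ ($J = 5 - 8 = -3$)
$Y{\left(A \right)} = 18$ ($Y{\left(A \right)} = 7 - -11 = 7 + 11 = 18$)
$\left(Y{\left(-14 \right)} + J\right) o = \left(18 - 3\right) 114 = 15 \cdot 114 = 1710$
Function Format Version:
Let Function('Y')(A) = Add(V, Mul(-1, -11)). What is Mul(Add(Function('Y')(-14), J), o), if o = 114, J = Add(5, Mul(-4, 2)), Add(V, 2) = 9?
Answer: 1710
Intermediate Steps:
V = 7 (V = Add(-2, 9) = 7)
J = -3 (J = Add(5, -8) = -3)
Function('Y')(A) = 18 (Function('Y')(A) = Add(7, Mul(-1, -11)) = Add(7, 11) = 18)
Mul(Add(Function('Y')(-14), J), o) = Mul(Add(18, -3), 114) = Mul(15, 114) = 1710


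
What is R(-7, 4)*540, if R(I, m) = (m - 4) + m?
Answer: 2160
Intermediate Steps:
R(I, m) = -4 + 2*m (R(I, m) = (-4 + m) + m = -4 + 2*m)
R(-7, 4)*540 = (-4 + 2*4)*540 = (-4 + 8)*540 = 4*540 = 2160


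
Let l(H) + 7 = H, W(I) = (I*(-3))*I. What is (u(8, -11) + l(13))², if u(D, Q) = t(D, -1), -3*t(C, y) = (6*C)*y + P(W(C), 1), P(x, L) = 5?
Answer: 3721/9 ≈ 413.44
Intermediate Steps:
W(I) = -3*I² (W(I) = (-3*I)*I = -3*I²)
t(C, y) = -5/3 - 2*C*y (t(C, y) = -((6*C)*y + 5)/3 = -(6*C*y + 5)/3 = -(5 + 6*C*y)/3 = -5/3 - 2*C*y)
l(H) = -7 + H
u(D, Q) = -5/3 + 2*D (u(D, Q) = -5/3 - 2*D*(-1) = -5/3 + 2*D)
(u(8, -11) + l(13))² = ((-5/3 + 2*8) + (-7 + 13))² = ((-5/3 + 16) + 6)² = (43/3 + 6)² = (61/3)² = 3721/9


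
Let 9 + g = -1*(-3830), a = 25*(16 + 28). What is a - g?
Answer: -2721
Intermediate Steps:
a = 1100 (a = 25*44 = 1100)
g = 3821 (g = -9 - 1*(-3830) = -9 + 3830 = 3821)
a - g = 1100 - 1*3821 = 1100 - 3821 = -2721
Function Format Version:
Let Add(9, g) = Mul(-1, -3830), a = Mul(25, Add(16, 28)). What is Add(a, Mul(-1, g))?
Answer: -2721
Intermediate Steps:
a = 1100 (a = Mul(25, 44) = 1100)
g = 3821 (g = Add(-9, Mul(-1, -3830)) = Add(-9, 3830) = 3821)
Add(a, Mul(-1, g)) = Add(1100, Mul(-1, 3821)) = Add(1100, -3821) = -2721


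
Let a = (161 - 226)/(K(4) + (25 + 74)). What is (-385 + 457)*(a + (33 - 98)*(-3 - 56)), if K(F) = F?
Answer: 28435680/103 ≈ 2.7607e+5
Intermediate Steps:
a = -65/103 (a = (161 - 226)/(4 + (25 + 74)) = -65/(4 + 99) = -65/103 ≈ -0.63107)
(-385 + 457)*(a + (33 - 98)*(-3 - 56)) = (-385 + 457)*(-65/103 + (33 - 98)*(-3 - 56)) = 72*(-65/103 - 65*(-59)) = 72*(-65/103 + 3835) = 72*(394940/103) = 28435680/103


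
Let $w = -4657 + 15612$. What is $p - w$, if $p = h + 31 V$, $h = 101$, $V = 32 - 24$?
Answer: $-10606$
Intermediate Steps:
$V = 8$ ($V = 32 - 24 = 8$)
$w = 10955$
$p = 349$ ($p = 101 + 31 \cdot 8 = 101 + 248 = 349$)
$p - w = 349 - 10955 = -10606$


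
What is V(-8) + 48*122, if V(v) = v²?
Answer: 5920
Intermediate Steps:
V(-8) + 48*122 = (-8)² + 48*122 = 64 + 5856 = 5920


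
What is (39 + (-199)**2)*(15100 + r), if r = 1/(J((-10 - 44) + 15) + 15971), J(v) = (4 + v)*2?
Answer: 9517766203640/15901 ≈ 5.9856e+8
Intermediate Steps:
J(v) = 8 + 2*v
r = 1/15901 (r = 1/((8 + 2*((-10 - 44) + 15)) + 15971) = 1/((8 + 2*(-54 + 15)) + 15971) = 1/((8 + 2*(-39)) + 15971) = 1/((8 - 78) + 15971) = 1/(-70 + 15971) = 1/15901 ≈ 6.2889e-5)
(39 + (-199)**2)*(15100 + r) = (39 + (-199)**2)*(15100 + 1/15901) = (39 + 39601)*(240105101/15901) = 39640*(240105101/15901) = 9517766203640/15901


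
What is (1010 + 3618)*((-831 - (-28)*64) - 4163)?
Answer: -14818856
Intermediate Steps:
(1010 + 3618)*((-831 - (-28)*64) - 4163) = 4628*((-831 - 1*(-1792)) - 4163) = 4628*((-831 + 1792) - 4163) = 4628*(961 - 4163) = 4628*(-3202) = -14818856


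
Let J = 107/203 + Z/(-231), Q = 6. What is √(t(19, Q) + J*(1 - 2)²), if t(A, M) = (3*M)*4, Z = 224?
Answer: √3211252737/6699 ≈ 8.4592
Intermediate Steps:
J = -2965/6699 (J = 107/203 + 224/(-231) = 107*(1/203) + 224*(-1/231) = 107/203 - 32/33 = -2965/6699 ≈ -0.44260)
t(A, M) = 12*M
√(t(19, Q) + J*(1 - 2)²) = √(12*6 - 2965*(1 - 2)²/6699) = √(72 - 2965/6699*(-1)²) = √(72 - 2965/6699*1) = √(72 - 2965/6699) = √(479363/6699) = √3211252737/6699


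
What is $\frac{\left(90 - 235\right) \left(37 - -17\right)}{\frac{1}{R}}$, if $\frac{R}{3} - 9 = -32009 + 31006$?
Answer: $23349060$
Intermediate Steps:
$R = -2982$ ($R = 27 + 3 \left(-32009 + 31006\right) = 27 + 3 \left(-1003\right) = 27 - 3009 = -2982$)
$\frac{\left(90 - 235\right) \left(37 - -17\right)}{\frac{1}{R}} = \frac{\left(90 - 235\right) \left(37 - -17\right)}{\frac{1}{-2982}} = \frac{\left(90 - 235\right) \left(37 + 17\right)}{- \frac{1}{2982}} = \left(-145\right) 54 \left(-2982\right) = \left(-7830\right) \left(-2982\right) = 23349060$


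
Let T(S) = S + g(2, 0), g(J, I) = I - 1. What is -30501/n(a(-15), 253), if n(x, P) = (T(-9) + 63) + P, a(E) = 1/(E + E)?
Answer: -3389/34 ≈ -99.677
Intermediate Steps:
g(J, I) = -1 + I
T(S) = -1 + S (T(S) = S + (-1 + 0) = S - 1 = -1 + S)
a(E) = 1/(2*E)
n(x, P) = 53 + P (n(x, P) = ((-1 - 9) + 63) + P = (-10 + 63) + P = 53 + P)
-30501/n(a(-15), 253) = -30501/(53 + 253) = -30501/306 = -30501*1/306 = -3389/34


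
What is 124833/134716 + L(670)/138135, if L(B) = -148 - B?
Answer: 17133608767/18608994660 ≈ 0.92072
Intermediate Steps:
124833/134716 + L(670)/138135 = 124833/134716 + (-148 - 1*670)/138135 = 124833*(1/134716) + (-148 - 670)*(1/138135) = 124833/134716 - 818*1/138135 = 124833/134716 - 818/138135 = 17133608767/18608994660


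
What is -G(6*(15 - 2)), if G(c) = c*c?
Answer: -6084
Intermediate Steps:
G(c) = c²
-G(6*(15 - 2)) = -(6*(15 - 2))² = -(6*13)² = -1*78² = -1*6084 = -6084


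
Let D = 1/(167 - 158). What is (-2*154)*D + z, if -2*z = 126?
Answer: -875/9 ≈ -97.222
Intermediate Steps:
z = -63 (z = -½*126 = -63)
D = ⅑ (D = 1/9 = ⅑ ≈ 0.11111)
(-2*154)*D + z = -2*154*(⅑) - 63 = -308*⅑ - 63 = -308/9 - 63 = -875/9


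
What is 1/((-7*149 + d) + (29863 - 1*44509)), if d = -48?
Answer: -1/15737 ≈ -6.3544e-5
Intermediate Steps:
1/((-7*149 + d) + (29863 - 1*44509)) = 1/((-7*149 - 48) + (29863 - 1*44509)) = 1/((-1043 - 48) + (29863 - 44509)) = 1/(-1091 - 14646) = 1/(-15737) = -1/15737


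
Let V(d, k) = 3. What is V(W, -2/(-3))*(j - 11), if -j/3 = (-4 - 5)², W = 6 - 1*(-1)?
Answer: -762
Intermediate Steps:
W = 7 (W = 6 + 1 = 7)
j = -243 (j = -3*(-4 - 5)² = -3*(-9)² = -3*81 = -243)
V(W, -2/(-3))*(j - 11) = 3*(-243 - 11) = 3*(-254) = -762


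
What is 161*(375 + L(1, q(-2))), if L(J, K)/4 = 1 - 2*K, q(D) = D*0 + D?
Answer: 63595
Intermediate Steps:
q(D) = D (q(D) = 0 + D = D)
L(J, K) = 4 - 8*K (L(J, K) = 4*(1 - 2*K) = 4 - 8*K)
161*(375 + L(1, q(-2))) = 161*(375 + (4 - 8*(-2))) = 161*(375 + (4 + 16)) = 161*(375 + 20) = 161*395 = 63595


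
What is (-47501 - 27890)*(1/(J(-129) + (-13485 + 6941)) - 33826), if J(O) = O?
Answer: 17017324296509/6673 ≈ 2.5502e+9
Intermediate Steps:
(-47501 - 27890)*(1/(J(-129) + (-13485 + 6941)) - 33826) = (-47501 - 27890)*(1/(-129 + (-13485 + 6941)) - 33826) = -75391*(1/(-129 - 6544) - 33826) = -75391*(1/(-6673) - 33826) = -75391*(-1/6673 - 33826) = -75391*(-225720899/6673) = 17017324296509/6673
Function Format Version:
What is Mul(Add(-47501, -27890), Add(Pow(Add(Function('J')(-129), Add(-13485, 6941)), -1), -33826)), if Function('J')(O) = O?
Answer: Rational(17017324296509, 6673) ≈ 2.5502e+9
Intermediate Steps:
Mul(Add(-47501, -27890), Add(Pow(Add(Function('J')(-129), Add(-13485, 6941)), -1), -33826)) = Mul(Add(-47501, -27890), Add(Pow(Add(-129, Add(-13485, 6941)), -1), -33826)) = Mul(-75391, Add(Pow(Add(-129, -6544), -1), -33826)) = Mul(-75391, Add(Pow(-6673, -1), -33826)) = Mul(-75391, Add(Rational(-1, 6673), -33826)) = Mul(-75391, Rational(-225720899, 6673)) = Rational(17017324296509, 6673)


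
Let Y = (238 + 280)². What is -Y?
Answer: -268324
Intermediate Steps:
Y = 268324 (Y = 518² = 268324)
-Y = -1*268324 = -268324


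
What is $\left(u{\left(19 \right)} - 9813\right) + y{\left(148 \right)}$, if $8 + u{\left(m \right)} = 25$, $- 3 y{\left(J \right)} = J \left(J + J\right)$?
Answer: $- \frac{73196}{3} \approx -24399.0$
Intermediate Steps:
$y{\left(J \right)} = - \frac{2 J^{2}}{3}$ ($y{\left(J \right)} = - \frac{J \left(J + J\right)}{3} = - \frac{J 2 J}{3} = - \frac{2 J^{2}}{3}$)
$u{\left(m \right)} = 17$ ($u{\left(m \right)} = -8 + 25 = 17$)
$\left(u{\left(19 \right)} - 9813\right) + y{\left(148 \right)} = \left(17 - 9813\right) - \frac{2 \cdot 148^{2}}{3} = -9796 - \frac{43808}{3} = - \frac{73196}{3}$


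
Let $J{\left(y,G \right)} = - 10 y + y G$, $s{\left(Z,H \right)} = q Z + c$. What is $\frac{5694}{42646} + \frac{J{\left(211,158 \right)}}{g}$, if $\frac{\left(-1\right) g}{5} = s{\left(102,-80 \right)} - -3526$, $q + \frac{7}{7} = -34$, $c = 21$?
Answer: $\frac{666202049}{2452145} \approx 271.68$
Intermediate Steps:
$q = -35$ ($q = -1 - 34 = -35$)
$s{\left(Z,H \right)} = 21 - 35 Z$ ($s{\left(Z,H \right)} = - 35 Z + 21 = 21 - 35 Z$)
$J{\left(y,G \right)} = - 10 y + G y$
$g = 115$ ($g = - 5 \left(\left(21 - 3570\right) - -3526\right) = - 5 \left(\left(21 - 3570\right) + 3526\right) = - 5 \left(-3549 + 3526\right) = \left(-5\right) \left(-23\right) = 115$)
$\frac{5694}{42646} + \frac{J{\left(211,158 \right)}}{g} = \frac{5694}{42646} + \frac{211 \left(-10 + 158\right)}{115} = 5694 \cdot \frac{1}{42646} + 211 \cdot 148 \cdot \frac{1}{115} = \frac{2847}{21323} + 31228 \cdot \frac{1}{115} = \frac{2847}{21323} + \frac{31228}{115} = \frac{666202049}{2452145}$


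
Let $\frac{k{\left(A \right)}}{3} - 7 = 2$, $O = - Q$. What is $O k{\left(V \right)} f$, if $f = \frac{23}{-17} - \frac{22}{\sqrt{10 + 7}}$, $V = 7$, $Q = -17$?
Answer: $-621 - 594 \sqrt{17} \approx -3070.1$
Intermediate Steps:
$O = 17$ ($O = \left(-1\right) \left(-17\right) = 17$)
$f = - \frac{23}{17} - \frac{22 \sqrt{17}}{17}$ ($f = 23 \left(- \frac{1}{17}\right) - \frac{22}{\sqrt{17}} = - \frac{23}{17} - 22 \frac{\sqrt{17}}{17} = - \frac{23}{17} - \frac{22 \sqrt{17}}{17} \approx -6.6887$)
$k{\left(A \right)} = 27$ ($k{\left(A \right)} = 21 + 3 \cdot 2 = 21 + 6 = 27$)
$O k{\left(V \right)} f = 17 \cdot 27 \left(- \frac{23}{17} - \frac{22 \sqrt{17}}{17}\right) = 459 \left(- \frac{23}{17} - \frac{22 \sqrt{17}}{17}\right) = -621 - 594 \sqrt{17}$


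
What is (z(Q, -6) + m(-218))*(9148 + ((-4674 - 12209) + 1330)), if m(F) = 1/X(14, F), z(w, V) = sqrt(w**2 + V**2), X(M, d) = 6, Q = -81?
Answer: -2135/2 - 19215*sqrt(733) ≈ -5.2129e+5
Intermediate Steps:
z(w, V) = sqrt(V**2 + w**2)
m(F) = 1/6
(z(Q, -6) + m(-218))*(9148 + ((-4674 - 12209) + 1330)) = (sqrt((-6)**2 + (-81)**2) + 1/6)*(9148 + ((-4674 - 12209) + 1330)) = (sqrt(36 + 6561) + 1/6)*(9148 + (-16883 + 1330)) = (sqrt(6597) + 1/6)*(9148 - 15553) = (3*sqrt(733) + 1/6)*(-6405) = (1/6 + 3*sqrt(733))*(-6405) = -2135/2 - 19215*sqrt(733)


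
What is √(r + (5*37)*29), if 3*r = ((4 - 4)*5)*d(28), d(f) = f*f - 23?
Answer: √5365 ≈ 73.246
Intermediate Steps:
d(f) = -23 + f² (d(f) = f² - 23 = -23 + f²)
r = 0 (r = (((4 - 4)*5)*(-23 + 28²))/3 = ((0*5)*(-23 + 784))/3 = (0*761)/3 = (⅓)*0 = 0)
√(r + (5*37)*29) = √(0 + (5*37)*29) = √(0 + 185*29) = √(0 + 5365) = √5365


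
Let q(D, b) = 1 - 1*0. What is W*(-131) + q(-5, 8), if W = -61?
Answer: 7992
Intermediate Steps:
q(D, b) = 1 (q(D, b) = 1 + 0 = 1)
W*(-131) + q(-5, 8) = -61*(-131) + 1 = 7991 + 1 = 7992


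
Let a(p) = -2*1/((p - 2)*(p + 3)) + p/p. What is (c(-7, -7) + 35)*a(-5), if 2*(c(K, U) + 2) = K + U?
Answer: 156/7 ≈ 22.286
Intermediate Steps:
c(K, U) = -2 + K/2 + U/2 (c(K, U) = -2 + (K + U)/2 = -2 + (K/2 + U/2) = -2 + K/2 + U/2)
a(p) = 1 - 2/((-2 + p)*(3 + p)) (a(p) = -2*1/((-2 + p)*(3 + p)) + 1 = -2/((-2 + p)*(3 + p)) + 1 = 1 - 2/((-2 + p)*(3 + p)))
(c(-7, -7) + 35)*a(-5) = ((-2 + (½)*(-7) + (½)*(-7)) + 35)*((-8 - 5 + (-5)²)/(-6 - 5 + (-5)²)) = ((-2 - 7/2 - 7/2) + 35)*((-8 - 5 + 25)/(-6 - 5 + 25)) = (-9 + 35)*(12/14) = 26*((1/14)*12) = 26*(6/7) = 156/7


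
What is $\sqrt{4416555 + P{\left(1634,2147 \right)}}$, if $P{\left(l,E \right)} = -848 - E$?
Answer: $2 \sqrt{1103390} \approx 2100.8$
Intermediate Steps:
$\sqrt{4416555 + P{\left(1634,2147 \right)}} = \sqrt{4416555 - 2995} = \sqrt{4413560} = 2 \sqrt{1103390}$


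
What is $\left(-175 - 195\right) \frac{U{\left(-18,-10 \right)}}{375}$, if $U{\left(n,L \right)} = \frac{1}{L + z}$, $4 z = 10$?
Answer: $\frac{148}{1125} \approx 0.13156$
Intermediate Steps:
$z = \frac{5}{2}$ ($z = \frac{1}{4} \cdot 10 = \frac{5}{2} \approx 2.5$)
$U{\left(n,L \right)} = \frac{1}{\frac{5}{2} + L}$ ($U{\left(n,L \right)} = \frac{1}{L + \frac{5}{2}} = \frac{1}{\frac{5}{2} + L}$)
$\left(-175 - 195\right) \frac{U{\left(-18,-10 \right)}}{375} = \left(-175 - 195\right) \frac{2 \frac{1}{5 + 2 \left(-10\right)}}{375} = - 370 \frac{2}{5 - 20} \cdot \frac{1}{375} = - 370 \frac{2}{-15} \cdot \frac{1}{375} = - 370 \cdot 2 \left(- \frac{1}{15}\right) \frac{1}{375} = - 370 \left(\left(- \frac{2}{15}\right) \frac{1}{375}\right) = \left(-370\right) \left(- \frac{2}{5625}\right) = \frac{148}{1125}$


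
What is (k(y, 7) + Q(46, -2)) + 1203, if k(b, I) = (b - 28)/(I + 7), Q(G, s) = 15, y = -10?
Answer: 8507/7 ≈ 1215.3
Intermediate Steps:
k(b, I) = (-28 + b)/(7 + I)
(k(y, 7) + Q(46, -2)) + 1203 = ((-28 - 10)/(7 + 7) + 15) + 1203 = (-38/14 + 15) + 1203 = ((1/14)*(-38) + 15) + 1203 = (-19/7 + 15) + 1203 = 86/7 + 1203 = 8507/7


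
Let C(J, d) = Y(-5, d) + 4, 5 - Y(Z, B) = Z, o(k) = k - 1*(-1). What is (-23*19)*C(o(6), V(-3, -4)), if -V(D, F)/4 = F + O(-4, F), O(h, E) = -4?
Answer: -6118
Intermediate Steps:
o(k) = 1 + k (o(k) = k + 1 = 1 + k)
Y(Z, B) = 5 - Z
V(D, F) = 16 - 4*F (V(D, F) = -4*(F - 4) = -4*(-4 + F) = 16 - 4*F)
C(J, d) = 14 (C(J, d) = (5 - 1*(-5)) + 4 = (5 + 5) + 4 = 10 + 4 = 14)
(-23*19)*C(o(6), V(-3, -4)) = -23*19*14 = -437*14 = -6118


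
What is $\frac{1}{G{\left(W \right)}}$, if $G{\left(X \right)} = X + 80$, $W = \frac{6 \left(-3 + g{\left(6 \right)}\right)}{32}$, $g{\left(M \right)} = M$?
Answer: $\frac{16}{1289} \approx 0.012413$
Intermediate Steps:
$W = \frac{9}{16}$ ($W = \frac{6 \left(-3 + 6\right)}{32} = 6 \cdot 3 \cdot \frac{1}{32} = 18 \cdot \frac{1}{32} = \frac{9}{16} \approx 0.5625$)
$G{\left(X \right)} = 80 + X$
$\frac{1}{G{\left(W \right)}} = \frac{1}{80 + \frac{9}{16}} = \frac{1}{\frac{1289}{16}} = \frac{16}{1289}$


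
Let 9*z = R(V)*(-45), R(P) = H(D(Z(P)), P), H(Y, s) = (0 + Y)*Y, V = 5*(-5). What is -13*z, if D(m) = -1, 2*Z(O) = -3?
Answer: 65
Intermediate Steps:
Z(O) = -3/2 (Z(O) = (½)*(-3) = -3/2)
V = -25
H(Y, s) = Y² (H(Y, s) = Y*Y = Y²)
R(P) = 1 (R(P) = (-1)² = 1)
z = -5 (z = (1*(-45))/9 = (⅑)*(-45) = -5)
-13*z = -13*(-5) = 65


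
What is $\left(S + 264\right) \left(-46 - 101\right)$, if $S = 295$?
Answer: $-82173$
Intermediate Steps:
$\left(S + 264\right) \left(-46 - 101\right) = \left(295 + 264\right) \left(-46 - 101\right) = 559 \left(-147\right) = -82173$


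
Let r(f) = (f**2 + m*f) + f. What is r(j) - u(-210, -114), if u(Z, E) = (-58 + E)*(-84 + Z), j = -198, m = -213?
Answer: 30612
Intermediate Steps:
u(Z, E) = (-84 + Z)*(-58 + E)
r(f) = f**2 - 212*f (r(f) = (f**2 - 213*f) + f = f**2 - 212*f)
r(j) - u(-210, -114) = -198*(-212 - 198) - (4872 - 84*(-114) - 58*(-210) - 114*(-210)) = -198*(-410) - (4872 + 9576 + 12180 + 23940) = 81180 - 1*50568 = 81180 - 50568 = 30612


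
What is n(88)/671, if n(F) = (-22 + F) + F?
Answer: 14/61 ≈ 0.22951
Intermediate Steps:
n(F) = -22 + 2*F
n(88)/671 = (-22 + 2*88)/671 = (-22 + 176)*(1/671) = 154*(1/671) = 14/61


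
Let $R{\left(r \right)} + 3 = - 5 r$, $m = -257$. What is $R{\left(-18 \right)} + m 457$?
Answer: $-117362$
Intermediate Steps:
$R{\left(r \right)} = -3 - 5 r$
$R{\left(-18 \right)} + m 457 = \left(-3 - -90\right) - 117449 = \left(-3 + 90\right) - 117449 = 87 - 117449 = -117362$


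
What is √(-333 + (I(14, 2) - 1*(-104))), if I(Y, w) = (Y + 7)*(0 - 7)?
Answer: 2*I*√94 ≈ 19.391*I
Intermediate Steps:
I(Y, w) = -49 - 7*Y (I(Y, w) = (7 + Y)*(-7) = -49 - 7*Y)
√(-333 + (I(14, 2) - 1*(-104))) = √(-333 + ((-49 - 7*14) - 1*(-104))) = √(-333 + ((-49 - 98) + 104)) = √(-333 + (-147 + 104)) = √(-333 - 43) = √(-376) = 2*I*√94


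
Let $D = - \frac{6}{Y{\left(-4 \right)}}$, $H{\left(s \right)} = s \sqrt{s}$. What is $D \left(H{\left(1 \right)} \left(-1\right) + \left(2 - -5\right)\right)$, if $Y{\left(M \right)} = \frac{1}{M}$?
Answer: $144$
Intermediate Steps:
$H{\left(s \right)} = s^{\frac{3}{2}}$
$D = 24$ ($D = - \frac{6}{\frac{1}{-4}} = - \frac{6}{- \frac{1}{4}} = \left(-6\right) \left(-4\right) = 24$)
$D \left(H{\left(1 \right)} \left(-1\right) + \left(2 - -5\right)\right) = 24 \left(1^{\frac{3}{2}} \left(-1\right) + \left(2 - -5\right)\right) = 24 \left(1 \left(-1\right) + \left(2 + 5\right)\right) = 24 \left(-1 + 7\right) = 24 \cdot 6 = 144$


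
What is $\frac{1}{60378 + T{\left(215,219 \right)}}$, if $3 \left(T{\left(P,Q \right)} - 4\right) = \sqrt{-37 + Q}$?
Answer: $\frac{38817}{2343848081} - \frac{3 \sqrt{182}}{32813873134} \approx 1.656 \cdot 10^{-5}$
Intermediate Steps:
$T{\left(P,Q \right)} = 4 + \frac{\sqrt{-37 + Q}}{3}$
$\frac{1}{60378 + T{\left(215,219 \right)}} = \frac{1}{60378 + \left(4 + \frac{\sqrt{-37 + 219}}{3}\right)} = \frac{1}{60378 + \left(4 + \frac{\sqrt{182}}{3}\right)} = \frac{1}{60382 + \frac{\sqrt{182}}{3}}$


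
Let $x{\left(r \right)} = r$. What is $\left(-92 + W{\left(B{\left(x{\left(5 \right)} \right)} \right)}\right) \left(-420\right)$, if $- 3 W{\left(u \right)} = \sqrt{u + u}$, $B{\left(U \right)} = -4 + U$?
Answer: $38640 + 140 \sqrt{2} \approx 38838.0$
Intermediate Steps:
$W{\left(u \right)} = - \frac{\sqrt{2} \sqrt{u}}{3}$ ($W{\left(u \right)} = - \frac{\sqrt{u + u}}{3} = - \frac{\sqrt{2 u}}{3} = - \frac{\sqrt{2} \sqrt{u}}{3}$)
$\left(-92 + W{\left(B{\left(x{\left(5 \right)} \right)} \right)}\right) \left(-420\right) = \left(-92 - \frac{\sqrt{2} \sqrt{-4 + 5}}{3}\right) \left(-420\right) = \left(-92 - \frac{\sqrt{2} \sqrt{1}}{3}\right) \left(-420\right) = \left(-92 - \frac{1}{3} \sqrt{2} \cdot 1\right) \left(-420\right) = \left(-92 - \frac{\sqrt{2}}{3}\right) \left(-420\right) = 38640 + 140 \sqrt{2}$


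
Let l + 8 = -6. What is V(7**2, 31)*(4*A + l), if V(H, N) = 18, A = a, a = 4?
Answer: 36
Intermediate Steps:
A = 4
l = -14 (l = -8 - 6 = -14)
V(7**2, 31)*(4*A + l) = 18*(4*4 - 14) = 18*(16 - 14) = 18*2 = 36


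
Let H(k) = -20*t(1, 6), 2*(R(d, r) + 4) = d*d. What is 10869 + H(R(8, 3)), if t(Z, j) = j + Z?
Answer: 10729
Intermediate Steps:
R(d, r) = -4 + d²/2 (R(d, r) = -4 + (d*d)/2 = -4 + d²/2)
t(Z, j) = Z + j
H(k) = -140 (H(k) = -20*(1 + 6) = -20*7 = -140)
10869 + H(R(8, 3)) = 10869 - 140 = 10729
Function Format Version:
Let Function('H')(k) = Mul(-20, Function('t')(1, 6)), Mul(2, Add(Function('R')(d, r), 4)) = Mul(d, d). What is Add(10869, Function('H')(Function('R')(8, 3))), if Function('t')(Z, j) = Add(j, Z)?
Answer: 10729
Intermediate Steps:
Function('R')(d, r) = Add(-4, Mul(Rational(1, 2), Pow(d, 2))) (Function('R')(d, r) = Add(-4, Mul(Rational(1, 2), Mul(d, d))) = Add(-4, Mul(Rational(1, 2), Pow(d, 2))))
Function('t')(Z, j) = Add(Z, j)
Function('H')(k) = -140 (Function('H')(k) = Mul(-20, Add(1, 6)) = Mul(-20, 7) = -140)
Add(10869, Function('H')(Function('R')(8, 3))) = Add(10869, -140) = 10729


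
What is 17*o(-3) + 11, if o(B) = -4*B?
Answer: 215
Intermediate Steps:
17*o(-3) + 11 = 17*(-4*(-3)) + 11 = 17*12 + 11 = 204 + 11 = 215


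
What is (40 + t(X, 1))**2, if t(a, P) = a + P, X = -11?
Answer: 900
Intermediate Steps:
t(a, P) = P + a
(40 + t(X, 1))**2 = (40 + (1 - 11))**2 = (40 - 10)**2 = 30**2 = 900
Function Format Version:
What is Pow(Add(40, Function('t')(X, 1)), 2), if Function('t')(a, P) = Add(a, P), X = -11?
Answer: 900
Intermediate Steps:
Function('t')(a, P) = Add(P, a)
Pow(Add(40, Function('t')(X, 1)), 2) = Pow(Add(40, Add(1, -11)), 2) = Pow(Add(40, -10), 2) = Pow(30, 2) = 900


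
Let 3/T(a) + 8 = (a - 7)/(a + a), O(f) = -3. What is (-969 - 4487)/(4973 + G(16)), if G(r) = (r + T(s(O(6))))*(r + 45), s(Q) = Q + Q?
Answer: -452848/491571 ≈ -0.92123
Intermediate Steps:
s(Q) = 2*Q
T(a) = 3/(-8 + (-7 + a)/(2*a)) (T(a) = 3/(-8 + (a - 7)/(a + a)) = 3/(-8 + (-7 + a)/((2*a))) = 3/(-8 + (-7 + a)*(1/(2*a))) = 3/(-8 + (-7 + a)/(2*a)))
G(r) = (45 + r)*(-36/83 + r) (G(r) = (r - 6*2*(-3)/(7 + 15*(2*(-3))))*(r + 45) = (r - 6*(-6)/(7 + 15*(-6)))*(45 + r) = (r - 6*(-6)/(7 - 90))*(45 + r) = (r - 6*(-6)/(-83))*(45 + r) = (r - 6*(-6)*(-1/83))*(45 + r) = (r - 36/83)*(45 + r) = (-36/83 + r)*(45 + r) = (45 + r)*(-36/83 + r))
(-969 - 4487)/(4973 + G(16)) = (-969 - 4487)/(4973 + (-1620/83 + 16**2 + (3699/83)*16)) = -5456/(4973 + (-1620/83 + 256 + 59184/83)) = -5456/(4973 + 78812/83) = -5456/491571/83 = -5456*83/491571 = -452848/491571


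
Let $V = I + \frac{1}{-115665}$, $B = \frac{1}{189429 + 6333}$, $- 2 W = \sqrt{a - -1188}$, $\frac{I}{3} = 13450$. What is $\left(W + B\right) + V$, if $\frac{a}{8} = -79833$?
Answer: $\frac{304545817741801}{7547603910} - i \sqrt{159369} \approx 40350.0 - 399.21 i$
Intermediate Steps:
$a = -638664$ ($a = 8 \left(-79833\right) = -638664$)
$I = 40350$ ($I = 3 \cdot 13450 = 40350$)
$W = - i \sqrt{159369}$ ($W = - \frac{\sqrt{-638664 - -1188}}{2} = - \frac{\sqrt{-638664 + 1188}}{2} = - \frac{\sqrt{-637476}}{2} = - \frac{2 i \sqrt{159369}}{2} = - i \sqrt{159369} \approx - 399.21 i$)
$B = \frac{1}{195762} \approx 5.1082 \cdot 10^{-6}$
$V = \frac{4667082749}{115665}$ ($V = 40350 + \frac{1}{-115665} = 40350 - \frac{1}{115665} = \frac{4667082749}{115665} \approx 40350.0$)
$\left(W + B\right) + V = \left(- i \sqrt{159369} + \frac{1}{195762}\right) + \frac{4667082749}{115665} = \left(\frac{1}{195762} - i \sqrt{159369}\right) + \frac{4667082749}{115665} = \frac{304545817741801}{7547603910} - i \sqrt{159369}$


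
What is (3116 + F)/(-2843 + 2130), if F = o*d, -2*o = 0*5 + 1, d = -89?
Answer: -6321/1426 ≈ -4.4327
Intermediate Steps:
o = -½ (o = -(0*5 + 1)/2 = -(0 + 1)/2 = -½*1 = -½ ≈ -0.50000)
F = 89/2 (F = -½*(-89) = 89/2 ≈ 44.500)
(3116 + F)/(-2843 + 2130) = (3116 + 89/2)/(-2843 + 2130) = (6321/2)/(-713) = (6321/2)*(-1/713) = -6321/1426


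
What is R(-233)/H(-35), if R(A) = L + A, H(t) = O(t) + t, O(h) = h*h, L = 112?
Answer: -121/1190 ≈ -0.10168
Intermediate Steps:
O(h) = h²
H(t) = t + t² (H(t) = t² + t = t + t²)
R(A) = 112 + A
R(-233)/H(-35) = (112 - 233)/((-35*(1 - 35))) = -121/((-35*(-34))) = -121/1190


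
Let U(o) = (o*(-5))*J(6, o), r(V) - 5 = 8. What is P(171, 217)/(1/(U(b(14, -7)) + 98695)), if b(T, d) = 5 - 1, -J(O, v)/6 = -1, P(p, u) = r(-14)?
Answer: 1281475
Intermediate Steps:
r(V) = 13 (r(V) = 5 + 8 = 13)
P(p, u) = 13
J(O, v) = 6 (J(O, v) = -6*(-1) = 6)
b(T, d) = 4
U(o) = -30*o (U(o) = (o*(-5))*6 = -5*o*6 = -30*o)
P(171, 217)/(1/(U(b(14, -7)) + 98695)) = 13/(1/(-30*4 + 98695)) = 13/(1/(-120 + 98695)) = 13/(1/98575) = 13*98575 = 1281475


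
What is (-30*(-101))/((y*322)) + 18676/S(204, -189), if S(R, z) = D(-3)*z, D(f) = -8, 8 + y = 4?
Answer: 173869/17388 ≈ 9.9994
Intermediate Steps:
y = -4 (y = -8 + 4 = -4)
S(R, z) = -8*z
(-30*(-101))/((y*322)) + 18676/S(204, -189) = (-30*(-101))/((-4*322)) + 18676/((-8*(-189))) = 3030/(-1288) + 18676/1512 = 3030*(-1/1288) + 18676*(1/1512) = -1515/644 + 667/54 = 173869/17388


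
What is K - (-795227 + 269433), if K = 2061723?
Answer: 2587517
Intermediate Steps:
K - (-795227 + 269433) = 2061723 - (-795227 + 269433) = 2061723 - 1*(-525794) = 2061723 + 525794 = 2587517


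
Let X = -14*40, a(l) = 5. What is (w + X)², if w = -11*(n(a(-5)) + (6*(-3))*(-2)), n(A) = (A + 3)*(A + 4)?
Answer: 3055504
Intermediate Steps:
n(A) = (3 + A)*(4 + A)
X = -560
w = -1188 (w = -11*((12 + 5² + 7*5) + (6*(-3))*(-2)) = -11*((12 + 25 + 35) - 18*(-2)) = -11*(72 + 36) = -11*108 = -1188)
(w + X)² = (-1188 - 560)² = (-1748)² = 3055504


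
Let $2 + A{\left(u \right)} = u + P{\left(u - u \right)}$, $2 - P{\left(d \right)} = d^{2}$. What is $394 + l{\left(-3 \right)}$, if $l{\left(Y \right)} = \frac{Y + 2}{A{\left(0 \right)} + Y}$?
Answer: $\frac{1183}{3} \approx 394.33$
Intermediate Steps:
$P{\left(d \right)} = 2 - d^{2}$
$A{\left(u \right)} = u$ ($A{\left(u \right)} = -2 - \left(-2 + \left(u - u\right)^{2} - u\right) = -2 + \left(u + \left(2 - 0^{2}\right)\right) = -2 + \left(u + \left(2 - 0\right)\right) = -2 + \left(u + \left(2 + 0\right)\right) = -2 + \left(u + 2\right) = -2 + \left(2 + u\right) = u$)
$l{\left(Y \right)} = \frac{2 + Y}{Y}$ ($l{\left(Y \right)} = \frac{Y + 2}{0 + Y} = \frac{2 + Y}{Y}$)
$394 + l{\left(-3 \right)} = 394 + \frac{2 - 3}{-3} = 394 - - \frac{1}{3} = 394 + \frac{1}{3} = \frac{1183}{3}$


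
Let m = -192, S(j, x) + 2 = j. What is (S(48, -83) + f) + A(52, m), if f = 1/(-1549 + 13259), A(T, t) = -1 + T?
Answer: 1135871/11710 ≈ 97.000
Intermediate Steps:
S(j, x) = -2 + j
f = 1/11710 ≈ 8.5397e-5
(S(48, -83) + f) + A(52, m) = ((-2 + 48) + 1/11710) + (-1 + 52) = (46 + 1/11710) + 51 = 538661/11710 + 51 = 1135871/11710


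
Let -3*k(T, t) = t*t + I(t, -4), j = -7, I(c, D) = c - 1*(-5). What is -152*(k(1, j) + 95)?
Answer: -36176/3 ≈ -12059.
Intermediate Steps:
I(c, D) = 5 + c (I(c, D) = c + 5 = 5 + c)
k(T, t) = -5/3 - t/3 - t**2/3 (k(T, t) = -(t*t + (5 + t))/3 = -(t**2 + (5 + t))/3 = -(5 + t + t**2)/3 = -5/3 - t/3 - t**2/3)
-152*(k(1, j) + 95) = -152*((-5/3 - 1/3*(-7) - 1/3*(-7)**2) + 95) = -152*((-5/3 + 7/3 - 1/3*49) + 95) = -152*((-5/3 + 7/3 - 49/3) + 95) = -152*(-47/3 + 95) = -152*238/3 = -36176/3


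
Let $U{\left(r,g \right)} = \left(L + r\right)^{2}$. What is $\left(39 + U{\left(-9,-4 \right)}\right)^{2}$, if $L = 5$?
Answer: $3025$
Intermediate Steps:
$U{\left(r,g \right)} = \left(5 + r\right)^{2}$
$\left(39 + U{\left(-9,-4 \right)}\right)^{2} = \left(39 + \left(5 - 9\right)^{2}\right)^{2} = \left(39 + \left(-4\right)^{2}\right)^{2} = \left(39 + 16\right)^{2} = 55^{2} = 3025$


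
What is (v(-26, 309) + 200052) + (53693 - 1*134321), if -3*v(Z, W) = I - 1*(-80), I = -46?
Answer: 358238/3 ≈ 1.1941e+5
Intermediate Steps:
v(Z, W) = -34/3 (v(Z, W) = -(-46 - 1*(-80))/3 = -(-46 + 80)/3 = -1/3*34 = -34/3)
(v(-26, 309) + 200052) + (53693 - 1*134321) = (-34/3 + 200052) + (53693 - 1*134321) = 600122/3 + (53693 - 134321) = 600122/3 - 80628 = 358238/3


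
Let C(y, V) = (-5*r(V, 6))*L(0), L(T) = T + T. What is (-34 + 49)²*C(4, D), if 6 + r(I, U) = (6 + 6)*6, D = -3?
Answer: 0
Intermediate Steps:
r(I, U) = 66 (r(I, U) = -6 + (6 + 6)*6 = -6 + 12*6 = -6 + 72 = 66)
L(T) = 2*T
C(y, V) = 0 (C(y, V) = (-5*66)*(2*0) = -330*0 = 0)
(-34 + 49)²*C(4, D) = (-34 + 49)²*0 = 15²*0 = 225*0 = 0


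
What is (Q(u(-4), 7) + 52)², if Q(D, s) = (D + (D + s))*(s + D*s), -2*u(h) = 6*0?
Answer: 10201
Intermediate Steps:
u(h) = 0 (u(h) = -3*0 = -½*0 = 0)
Q(D, s) = (s + 2*D)*(s + D*s)
(Q(u(-4), 7) + 52)² = (7*(7 + 2*0 + 2*0² + 0*7) + 52)² = (7*(7 + 0 + 2*0 + 0) + 52)² = (7*(7 + 0 + 0 + 0) + 52)² = (7*7 + 52)² = (49 + 52)² = 101² = 10201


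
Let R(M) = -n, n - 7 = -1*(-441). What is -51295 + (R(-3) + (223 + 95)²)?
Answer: 49381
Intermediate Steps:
n = 448 (n = 7 - 1*(-441) = 7 + 441 = 448)
R(M) = -448 (R(M) = -1*448 = -448)
-51295 + (R(-3) + (223 + 95)²) = -51295 + (-448 + (223 + 95)²) = -51295 + (-448 + 318²) = -51295 + (-448 + 101124) = -51295 + 100676 = 49381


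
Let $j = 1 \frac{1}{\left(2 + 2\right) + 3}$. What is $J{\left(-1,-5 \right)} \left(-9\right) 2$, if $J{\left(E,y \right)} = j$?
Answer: $- \frac{18}{7} \approx -2.5714$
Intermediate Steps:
$j = \frac{1}{7}$ ($j = 1 \frac{1}{4 + 3} = 1 \cdot \frac{1}{7} = \frac{1}{7} \approx 0.14286$)
$J{\left(E,y \right)} = \frac{1}{7}$
$J{\left(-1,-5 \right)} \left(-9\right) 2 = \frac{1}{7} \left(-9\right) 2 = \left(- \frac{9}{7}\right) 2 = - \frac{18}{7}$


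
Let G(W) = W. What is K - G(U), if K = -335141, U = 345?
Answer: -335486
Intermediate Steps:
K - G(U) = -335141 - 1*345 = -335141 - 345 = -335486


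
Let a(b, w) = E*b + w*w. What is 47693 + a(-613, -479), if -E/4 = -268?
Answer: -380002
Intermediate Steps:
E = 1072 (E = -4*(-268) = 1072)
a(b, w) = w² + 1072*b (a(b, w) = 1072*b + w*w = 1072*b + w² = w² + 1072*b)
47693 + a(-613, -479) = 47693 + ((-479)² + 1072*(-613)) = 47693 + (229441 - 657136) = 47693 - 427695 = -380002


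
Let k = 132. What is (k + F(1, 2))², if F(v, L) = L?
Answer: 17956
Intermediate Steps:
(k + F(1, 2))² = (132 + 2)² = 134² = 17956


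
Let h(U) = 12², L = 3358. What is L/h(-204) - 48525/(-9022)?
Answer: 9320869/324792 ≈ 28.698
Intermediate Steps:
h(U) = 144
L/h(-204) - 48525/(-9022) = 3358/144 - 48525/(-9022) = 3358*(1/144) - 48525*(-1/9022) = 1679/72 + 48525/9022 = 9320869/324792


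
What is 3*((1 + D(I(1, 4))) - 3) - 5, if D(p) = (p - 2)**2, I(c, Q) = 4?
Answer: 1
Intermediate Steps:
D(p) = (-2 + p)**2
3*((1 + D(I(1, 4))) - 3) - 5 = 3*((1 + (-2 + 4)**2) - 3) - 5 = 3*((1 + 2**2) - 3) - 5 = 3*((1 + 4) - 3) - 5 = 3*(5 - 3) - 5 = 3*2 - 5 = 6 - 5 = 1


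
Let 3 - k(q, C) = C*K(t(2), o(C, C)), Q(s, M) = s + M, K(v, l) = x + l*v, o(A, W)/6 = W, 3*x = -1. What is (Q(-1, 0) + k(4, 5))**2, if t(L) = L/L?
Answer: 192721/9 ≈ 21413.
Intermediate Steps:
x = -1/3 (x = (1/3)*(-1) = -1/3 ≈ -0.33333)
t(L) = 1
o(A, W) = 6*W
K(v, l) = -1/3 + l*v
Q(s, M) = M + s
k(q, C) = 3 - C*(-1/3 + 6*C) (k(q, C) = 3 - C*(-1/3 + (6*C)*1) = 3 - C*(-1/3 + 6*C))
(Q(-1, 0) + k(4, 5))**2 = ((0 - 1) + (3 - 1/3*5*(-1 + 18*5)))**2 = (-1 + (3 - 1/3*5*(-1 + 90)))**2 = (-1 + (3 - 1/3*5*89))**2 = (-1 + (3 - 445/3))**2 = (-1 - 436/3)**2 = (-439/3)**2 = 192721/9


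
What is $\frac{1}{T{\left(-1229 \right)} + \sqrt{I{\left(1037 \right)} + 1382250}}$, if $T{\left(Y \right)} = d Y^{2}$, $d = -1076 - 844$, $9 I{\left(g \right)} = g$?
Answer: $- \frac{26100420480}{75692438803632384313} - \frac{3 \sqrt{12441287}}{75692438803632384313} \approx -3.4482 \cdot 10^{-10}$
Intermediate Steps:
$I{\left(g \right)} = \frac{g}{9}$
$d = -1920$ ($d = -1076 - 844 = -1920$)
$T{\left(Y \right)} = - 1920 Y^{2}$
$\frac{1}{T{\left(-1229 \right)} + \sqrt{I{\left(1037 \right)} + 1382250}} = \frac{1}{- 1920 \left(-1229\right)^{2} + \sqrt{\frac{1}{9} \cdot 1037 + 1382250}} = \frac{1}{\left(-1920\right) 1510441 + \sqrt{\frac{1037}{9} + 1382250}} = \frac{1}{-2900046720 + \sqrt{\frac{12441287}{9}}} = \frac{1}{-2900046720 + \frac{\sqrt{12441287}}{3}}$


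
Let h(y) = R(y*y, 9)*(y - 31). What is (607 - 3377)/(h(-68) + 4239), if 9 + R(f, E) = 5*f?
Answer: 277/228375 ≈ 0.0012129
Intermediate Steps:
R(f, E) = -9 + 5*f
h(y) = (-31 + y)*(-9 + 5*y²) (h(y) = (-9 + 5*(y*y))*(y - 31) = (-9 + 5*y²)*(-31 + y) = (-31 + y)*(-9 + 5*y²))
(607 - 3377)/(h(-68) + 4239) = (607 - 3377)/((-31 - 68)*(-9 + 5*(-68)²) + 4239) = -2770/(-99*(-9 + 5*4624) + 4239) = -2770/(-99*(-9 + 23120) + 4239) = -2770/(-99*23111 + 4239) = -2770/(-2287989 + 4239) = -2770/(-2283750) = -2770*(-1/2283750) = 277/228375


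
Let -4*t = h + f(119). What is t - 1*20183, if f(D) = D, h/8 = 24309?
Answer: -275323/4 ≈ -68831.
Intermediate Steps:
h = 194472 (h = 8*24309 = 194472)
t = -194591/4 (t = -(194472 + 119)/4 = -¼*194591 = -194591/4 ≈ -48648.)
t - 1*20183 = -194591/4 - 1*20183 = -194591/4 - 20183 = -275323/4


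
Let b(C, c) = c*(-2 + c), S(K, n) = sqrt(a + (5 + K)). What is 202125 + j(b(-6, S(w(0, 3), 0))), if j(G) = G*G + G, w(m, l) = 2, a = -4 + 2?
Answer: 202175 - 22*sqrt(5) ≈ 2.0213e+5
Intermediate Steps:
a = -2
S(K, n) = sqrt(3 + K) (S(K, n) = sqrt(-2 + (5 + K)) = sqrt(3 + K))
j(G) = G + G**2 (j(G) = G**2 + G = G + G**2)
202125 + j(b(-6, S(w(0, 3), 0))) = 202125 + (sqrt(3 + 2)*(-2 + sqrt(3 + 2)))*(1 + sqrt(3 + 2)*(-2 + sqrt(3 + 2))) = 202125 + (sqrt(5)*(-2 + sqrt(5)))*(1 + sqrt(5)*(-2 + sqrt(5))) = 202125 + sqrt(5)*(1 + sqrt(5)*(-2 + sqrt(5)))*(-2 + sqrt(5))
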